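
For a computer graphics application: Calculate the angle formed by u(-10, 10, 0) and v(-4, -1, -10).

u·v = (-10)·(-4) + 10·(-1) + 0·(-10) = 40 - 10 + 0 = 30
|u| = √((-10)² + 10² + 0²) = √200 ≈ 14.14
|v| = √((-4)² + (-1)² + (-10)²) = √117 ≈ 10.82
cos θ = (u·v)/(|u||v|) = 30/(14.14·10.82) ≈ 0.1961
θ = arccos(0.1961) ≈ 78.69°

78.69°


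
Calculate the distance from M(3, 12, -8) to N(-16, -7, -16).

d = √[(x₂-x₁)² + (y₂-y₁)² + (z₂-z₁)²]
  = √[(-19)² + (-19)² + (-8)²]
  = √[361 + 361 + 64]
  = √786
  ≈ 28.04

28.04


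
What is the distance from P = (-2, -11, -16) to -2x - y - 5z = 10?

distance = |a·x₀ + b·y₀ + c·z₀ - d| / √(a² + b² + c²)
  = |(-2)·(-2) + (-1)·(-11) + (-5)·(-16) - 10| / √((-2)² + (-1)² + (-5)²)
  = |4 + 11 + 80 - 10| / √(4 + 1 + 25)
  = |85| / √30
  = 85 / 5.477
  ≈ 15.52

15.52


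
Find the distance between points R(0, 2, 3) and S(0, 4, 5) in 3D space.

d = √[(x₂-x₁)² + (y₂-y₁)² + (z₂-z₁)²]
  = √[0² + 2² + 2²]
  = √[0 + 4 + 4]
  = √8
  ≈ 2.828

2.828


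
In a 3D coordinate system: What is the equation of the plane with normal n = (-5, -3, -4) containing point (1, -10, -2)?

The plane through P with normal n = (a, b, c) satisfies n·(r - P) = 0,
i.e. ax + by + cz = a·x₀ + b·y₀ + c·z₀.
d = (-5)·1 + (-3)·(-10) + (-4)·(-2)
  = -5 + 30 + 8
  = 33
Equation: -5x - 3y - 4z = 33

-5x - 3y - 4z = 33


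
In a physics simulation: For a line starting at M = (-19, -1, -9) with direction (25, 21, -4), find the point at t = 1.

P(t) = M + t·d
  = (-19 + 25·1, -1 + 21·1, -9 + (-4)·1)
  = (-19 + 25, -1 + 21, -9 - 4)
  = (6, 20, -13)

(6, 20, -13)


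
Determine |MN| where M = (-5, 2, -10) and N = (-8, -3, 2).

d = √[(x₂-x₁)² + (y₂-y₁)² + (z₂-z₁)²]
  = √[(-3)² + (-5)² + 12²]
  = √[9 + 25 + 144]
  = √178
  ≈ 13.34

13.34


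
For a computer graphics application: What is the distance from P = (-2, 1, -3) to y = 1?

distance = |a·x₀ + b·y₀ + c·z₀ - d| / √(a² + b² + c²)
  = |0·(-2) + 1·1 + 0·(-3) - 1| / √(0² + 1² + 0²)
  = |0 + 1 + 0 - 1| / √(0 + 1 + 0)
  = |0| / √1
  = 0 / 1
  ≈ 0

0


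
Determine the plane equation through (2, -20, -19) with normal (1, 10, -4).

The plane through P with normal n = (a, b, c) satisfies n·(r - P) = 0,
i.e. ax + by + cz = a·x₀ + b·y₀ + c·z₀.
d = 1·2 + 10·(-20) + (-4)·(-19)
  = 2 - 200 + 76
  = -122
Equation: x + 10y - 4z = -122

x + 10y - 4z = -122


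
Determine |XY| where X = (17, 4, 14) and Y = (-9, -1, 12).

d = √[(x₂-x₁)² + (y₂-y₁)² + (z₂-z₁)²]
  = √[(-26)² + (-5)² + (-2)²]
  = √[676 + 25 + 4]
  = √705
  ≈ 26.55

26.55


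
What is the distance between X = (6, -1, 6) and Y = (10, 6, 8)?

d = √[(x₂-x₁)² + (y₂-y₁)² + (z₂-z₁)²]
  = √[4² + 7² + 2²]
  = √[16 + 49 + 4]
  = √69
  ≈ 8.307

8.307


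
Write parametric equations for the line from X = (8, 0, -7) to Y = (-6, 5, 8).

Direction vector d = Y - X = (-6 - 8, 5 + 0, 8 + 7) = (-14, 5, 15)
Parametric form r = X + t·d:
x = 8 - 14t, y = 0 + 5t, z = -7 + 15t

x = 8 - 14t, y = 0 + 5t, z = -7 + 15t


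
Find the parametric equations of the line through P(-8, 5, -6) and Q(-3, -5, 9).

Direction vector d = Q - P = (-3 + 8, -5 - 5, 9 + 6) = (5, -10, 15)
Parametric form r = P + t·d:
x = -8 + 5t, y = 5 - 10t, z = -6 + 15t

x = -8 + 5t, y = 5 - 10t, z = -6 + 15t


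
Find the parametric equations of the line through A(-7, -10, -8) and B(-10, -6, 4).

Direction vector d = B - A = (-10 + 7, -6 + 10, 4 + 8) = (-3, 4, 12)
Parametric form r = A + t·d:
x = -7 - 3t, y = -10 + 4t, z = -8 + 12t

x = -7 - 3t, y = -10 + 4t, z = -8 + 12t


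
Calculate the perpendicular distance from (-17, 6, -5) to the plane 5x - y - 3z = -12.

distance = |a·x₀ + b·y₀ + c·z₀ - d| / √(a² + b² + c²)
  = |5·(-17) + (-1)·6 + (-3)·(-5) - (-12)| / √(5² + (-1)² + (-3)²)
  = |-85 - 6 + 15 + 12| / √(25 + 1 + 9)
  = |-64| / √35
  = 64 / 5.916
  ≈ 10.82

10.82


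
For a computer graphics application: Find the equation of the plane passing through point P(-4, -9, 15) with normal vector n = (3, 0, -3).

The plane through P with normal n = (a, b, c) satisfies n·(r - P) = 0,
i.e. ax + by + cz = a·x₀ + b·y₀ + c·z₀.
d = 3·(-4) + 0·(-9) + (-3)·15
  = -12 + 0 - 45
  = -57
Equation: 3x - 3z = -57

3x - 3z = -57


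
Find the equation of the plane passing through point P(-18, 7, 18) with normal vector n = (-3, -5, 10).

The plane through P with normal n = (a, b, c) satisfies n·(r - P) = 0,
i.e. ax + by + cz = a·x₀ + b·y₀ + c·z₀.
d = (-3)·(-18) + (-5)·7 + 10·18
  = 54 - 35 + 180
  = 199
Equation: -3x - 5y + 10z = 199

-3x - 5y + 10z = 199


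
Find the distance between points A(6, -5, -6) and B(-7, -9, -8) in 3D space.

d = √[(x₂-x₁)² + (y₂-y₁)² + (z₂-z₁)²]
  = √[(-13)² + (-4)² + (-2)²]
  = √[169 + 16 + 4]
  = √189
  ≈ 13.75

13.75


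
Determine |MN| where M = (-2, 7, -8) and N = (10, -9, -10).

d = √[(x₂-x₁)² + (y₂-y₁)² + (z₂-z₁)²]
  = √[12² + (-16)² + (-2)²]
  = √[144 + 256 + 4]
  = √404
  ≈ 20.1

20.1


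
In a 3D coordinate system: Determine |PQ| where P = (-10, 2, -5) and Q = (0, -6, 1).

d = √[(x₂-x₁)² + (y₂-y₁)² + (z₂-z₁)²]
  = √[10² + (-8)² + 6²]
  = √[100 + 64 + 36]
  = √200
  ≈ 14.14

14.14


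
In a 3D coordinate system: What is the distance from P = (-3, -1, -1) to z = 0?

distance = |a·x₀ + b·y₀ + c·z₀ - d| / √(a² + b² + c²)
  = |0·(-3) + 0·(-1) + 1·(-1) - 0| / √(0² + 0² + 1²)
  = |0 + 0 - 1 + 0| / √(0 + 0 + 1)
  = |-1| / √1
  = 1 / 1
  ≈ 1

1


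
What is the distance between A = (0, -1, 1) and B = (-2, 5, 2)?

d = √[(x₂-x₁)² + (y₂-y₁)² + (z₂-z₁)²]
  = √[(-2)² + 6² + 1²]
  = √[4 + 36 + 1]
  = √41
  ≈ 6.403

6.403


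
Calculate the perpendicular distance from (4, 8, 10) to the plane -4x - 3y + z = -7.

distance = |a·x₀ + b·y₀ + c·z₀ - d| / √(a² + b² + c²)
  = |(-4)·4 + (-3)·8 + 1·10 - (-7)| / √((-4)² + (-3)² + 1²)
  = |-16 - 24 + 10 + 7| / √(16 + 9 + 1)
  = |-23| / √26
  = 23 / 5.099
  ≈ 4.511

4.511


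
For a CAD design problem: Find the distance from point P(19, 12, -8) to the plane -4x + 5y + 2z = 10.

distance = |a·x₀ + b·y₀ + c·z₀ - d| / √(a² + b² + c²)
  = |(-4)·19 + 5·12 + 2·(-8) - 10| / √((-4)² + 5² + 2²)
  = |-76 + 60 - 16 - 10| / √(16 + 25 + 4)
  = |-42| / √45
  = 42 / 6.708
  ≈ 6.261

6.261


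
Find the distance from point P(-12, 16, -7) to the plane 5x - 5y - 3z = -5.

distance = |a·x₀ + b·y₀ + c·z₀ - d| / √(a² + b² + c²)
  = |5·(-12) + (-5)·16 + (-3)·(-7) - (-5)| / √(5² + (-5)² + (-3)²)
  = |-60 - 80 + 21 + 5| / √(25 + 25 + 9)
  = |-114| / √59
  = 114 / 7.681
  ≈ 14.84

14.84


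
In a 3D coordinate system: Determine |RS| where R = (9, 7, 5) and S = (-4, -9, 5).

d = √[(x₂-x₁)² + (y₂-y₁)² + (z₂-z₁)²]
  = √[(-13)² + (-16)² + 0²]
  = √[169 + 256 + 0]
  = √425
  ≈ 20.62

20.62


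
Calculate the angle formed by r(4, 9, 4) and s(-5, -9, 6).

r·s = 4·(-5) + 9·(-9) + 4·6 = -20 - 81 + 24 = -77
|r| = √(4² + 9² + 4²) = √113 ≈ 10.63
|s| = √((-5)² + (-9)² + 6²) = √142 ≈ 11.92
cos θ = (r·s)/(|r||s|) = -77/(10.63·11.92) ≈ -0.6079
θ = arccos(-0.6079) ≈ 127.4°

127.4°


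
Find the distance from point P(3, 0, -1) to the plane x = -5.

distance = |a·x₀ + b·y₀ + c·z₀ - d| / √(a² + b² + c²)
  = |1·3 + 0·0 + 0·(-1) - (-5)| / √(1² + 0² + 0²)
  = |3 + 0 + 0 + 5| / √(1 + 0 + 0)
  = |8| / √1
  = 8 / 1
  ≈ 8

8


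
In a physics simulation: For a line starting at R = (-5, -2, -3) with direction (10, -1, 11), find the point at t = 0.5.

P(t) = R + t·d
  = (-5 + 10·0.5, -2 + (-1)·0.5, -3 + 11·0.5)
  = (-5 + 5, -2 - 0.5, -3 + 5.5)
  = (0, -2.5, 2.5)

(0, -2.5, 2.5)


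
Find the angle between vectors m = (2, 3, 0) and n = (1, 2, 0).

m·n = 2·1 + 3·2 + 0·0 = 2 + 6 + 0 = 8
|m| = √(2² + 3² + 0²) = √13 ≈ 3.606
|n| = √(1² + 2² + 0²) = √5 ≈ 2.236
cos θ = (m·n)/(|m||n|) = 8/(3.606·2.236) ≈ 0.9923
θ = arccos(0.9923) ≈ 7.125°

7.125°


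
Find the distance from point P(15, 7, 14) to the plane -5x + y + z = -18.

distance = |a·x₀ + b·y₀ + c·z₀ - d| / √(a² + b² + c²)
  = |(-5)·15 + 1·7 + 1·14 - (-18)| / √((-5)² + 1² + 1²)
  = |-75 + 7 + 14 + 18| / √(25 + 1 + 1)
  = |-36| / √27
  = 36 / 5.196
  ≈ 6.928

6.928


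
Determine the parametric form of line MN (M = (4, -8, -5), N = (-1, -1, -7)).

Direction vector d = N - M = (-1 - 4, -1 + 8, -7 + 5) = (-5, 7, -2)
Parametric form r = M + t·d:
x = 4 - 5t, y = -8 + 7t, z = -5 - 2t

x = 4 - 5t, y = -8 + 7t, z = -5 - 2t


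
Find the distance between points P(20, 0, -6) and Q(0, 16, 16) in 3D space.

d = √[(x₂-x₁)² + (y₂-y₁)² + (z₂-z₁)²]
  = √[(-20)² + 16² + 22²]
  = √[400 + 256 + 484]
  = √1140
  ≈ 33.76

33.76


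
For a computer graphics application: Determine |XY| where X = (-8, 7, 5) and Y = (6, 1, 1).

d = √[(x₂-x₁)² + (y₂-y₁)² + (z₂-z₁)²]
  = √[14² + (-6)² + (-4)²]
  = √[196 + 36 + 16]
  = √248
  ≈ 15.75

15.75


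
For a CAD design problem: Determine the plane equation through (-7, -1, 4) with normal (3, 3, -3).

The plane through P with normal n = (a, b, c) satisfies n·(r - P) = 0,
i.e. ax + by + cz = a·x₀ + b·y₀ + c·z₀.
d = 3·(-7) + 3·(-1) + (-3)·4
  = -21 - 3 - 12
  = -36
Equation: 3x + 3y - 3z = -36

3x + 3y - 3z = -36


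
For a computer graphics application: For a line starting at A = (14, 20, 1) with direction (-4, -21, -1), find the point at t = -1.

P(t) = A + t·d
  = (14 + (-4)·(-1), 20 + (-21)·(-1), 1 + (-1)·(-1))
  = (14 + 4, 20 + 21, 1 + 1)
  = (18, 41, 2)

(18, 41, 2)


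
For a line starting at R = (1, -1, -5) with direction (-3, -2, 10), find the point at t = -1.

P(t) = R + t·d
  = (1 + (-3)·(-1), -1 + (-2)·(-1), -5 + 10·(-1))
  = (1 + 3, -1 + 2, -5 - 10)
  = (4, 1, -15)

(4, 1, -15)


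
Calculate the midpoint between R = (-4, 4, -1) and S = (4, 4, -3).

M = ((x₁+x₂)/2, (y₁+y₂)/2, (z₁+z₂)/2)
  = ((-4 + 4)/2, (4 + 4)/2, (-1 - 3)/2)
  = (0/2, 8/2, -4/2)
  = (0, 4, -2)

(0, 4, -2)


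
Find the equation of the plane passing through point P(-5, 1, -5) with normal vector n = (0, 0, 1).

The plane through P with normal n = (a, b, c) satisfies n·(r - P) = 0,
i.e. ax + by + cz = a·x₀ + b·y₀ + c·z₀.
d = 0·(-5) + 0·1 + 1·(-5)
  = 0 + 0 - 5
  = -5
Equation: z = -5

z = -5


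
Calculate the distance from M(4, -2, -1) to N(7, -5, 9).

d = √[(x₂-x₁)² + (y₂-y₁)² + (z₂-z₁)²]
  = √[3² + (-3)² + 10²]
  = √[9 + 9 + 100]
  = √118
  ≈ 10.86

10.86


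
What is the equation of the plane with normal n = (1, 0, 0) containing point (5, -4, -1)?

The plane through P with normal n = (a, b, c) satisfies n·(r - P) = 0,
i.e. ax + by + cz = a·x₀ + b·y₀ + c·z₀.
d = 1·5 + 0·(-4) + 0·(-1)
  = 5 + 0 + 0
  = 5
Equation: x = 5

x = 5


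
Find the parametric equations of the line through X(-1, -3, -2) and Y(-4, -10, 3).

Direction vector d = Y - X = (-4 + 1, -10 + 3, 3 + 2) = (-3, -7, 5)
Parametric form r = X + t·d:
x = -1 - 3t, y = -3 - 7t, z = -2 + 5t

x = -1 - 3t, y = -3 - 7t, z = -2 + 5t


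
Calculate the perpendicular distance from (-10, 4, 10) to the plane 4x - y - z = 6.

distance = |a·x₀ + b·y₀ + c·z₀ - d| / √(a² + b² + c²)
  = |4·(-10) + (-1)·4 + (-1)·10 - 6| / √(4² + (-1)² + (-1)²)
  = |-40 - 4 - 10 - 6| / √(16 + 1 + 1)
  = |-60| / √18
  = 60 / 4.243
  ≈ 14.14

14.14


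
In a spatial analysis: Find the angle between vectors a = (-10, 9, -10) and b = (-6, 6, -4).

a·b = (-10)·(-6) + 9·6 + (-10)·(-4) = 60 + 54 + 40 = 154
|a| = √((-10)² + 9² + (-10)²) = √281 ≈ 16.76
|b| = √((-6)² + 6² + (-4)²) = √88 ≈ 9.381
cos θ = (a·b)/(|a||b|) = 154/(16.76·9.381) ≈ 0.9793
θ = arccos(0.9793) ≈ 11.67°

11.67°


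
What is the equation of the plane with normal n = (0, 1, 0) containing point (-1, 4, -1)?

The plane through P with normal n = (a, b, c) satisfies n·(r - P) = 0,
i.e. ax + by + cz = a·x₀ + b·y₀ + c·z₀.
d = 0·(-1) + 1·4 + 0·(-1)
  = 0 + 4 + 0
  = 4
Equation: y = 4

y = 4


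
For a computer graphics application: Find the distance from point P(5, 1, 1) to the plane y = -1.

distance = |a·x₀ + b·y₀ + c·z₀ - d| / √(a² + b² + c²)
  = |0·5 + 1·1 + 0·1 - (-1)| / √(0² + 1² + 0²)
  = |0 + 1 + 0 + 1| / √(0 + 1 + 0)
  = |2| / √1
  = 2 / 1
  ≈ 2

2


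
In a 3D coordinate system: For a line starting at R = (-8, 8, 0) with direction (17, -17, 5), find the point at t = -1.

P(t) = R + t·d
  = (-8 + 17·(-1), 8 + (-17)·(-1), 0 + 5·(-1))
  = (-8 - 17, 8 + 17, 0 - 5)
  = (-25, 25, -5)

(-25, 25, -5)


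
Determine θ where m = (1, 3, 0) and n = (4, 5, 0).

m·n = 1·4 + 3·5 + 0·0 = 4 + 15 + 0 = 19
|m| = √(1² + 3² + 0²) = √10 ≈ 3.162
|n| = √(4² + 5² + 0²) = √41 ≈ 6.403
cos θ = (m·n)/(|m||n|) = 19/(3.162·6.403) ≈ 0.9383
θ = arccos(0.9383) ≈ 20.22°

20.22°


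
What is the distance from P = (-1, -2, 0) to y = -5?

distance = |a·x₀ + b·y₀ + c·z₀ - d| / √(a² + b² + c²)
  = |0·(-1) + 1·(-2) + 0·0 - (-5)| / √(0² + 1² + 0²)
  = |0 - 2 + 0 + 5| / √(0 + 1 + 0)
  = |3| / √1
  = 3 / 1
  ≈ 3

3


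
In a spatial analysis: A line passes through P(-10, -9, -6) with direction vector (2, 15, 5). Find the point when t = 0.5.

P(t) = P + t·d
  = (-10 + 2·0.5, -9 + 15·0.5, -6 + 5·0.5)
  = (-10 + 1, -9 + 7.5, -6 + 2.5)
  = (-9, -1.5, -3.5)

(-9, -1.5, -3.5)


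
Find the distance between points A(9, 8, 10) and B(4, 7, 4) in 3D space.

d = √[(x₂-x₁)² + (y₂-y₁)² + (z₂-z₁)²]
  = √[(-5)² + (-1)² + (-6)²]
  = √[25 + 1 + 36]
  = √62
  ≈ 7.874

7.874


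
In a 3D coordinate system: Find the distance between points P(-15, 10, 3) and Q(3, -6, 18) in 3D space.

d = √[(x₂-x₁)² + (y₂-y₁)² + (z₂-z₁)²]
  = √[18² + (-16)² + 15²]
  = √[324 + 256 + 225]
  = √805
  ≈ 28.37

28.37


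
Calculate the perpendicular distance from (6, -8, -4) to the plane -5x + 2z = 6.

distance = |a·x₀ + b·y₀ + c·z₀ - d| / √(a² + b² + c²)
  = |(-5)·6 + 0·(-8) + 2·(-4) - 6| / √((-5)² + 0² + 2²)
  = |-30 + 0 - 8 - 6| / √(25 + 0 + 4)
  = |-44| / √29
  = 44 / 5.385
  ≈ 8.171

8.171


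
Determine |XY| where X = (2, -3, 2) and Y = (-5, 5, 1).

d = √[(x₂-x₁)² + (y₂-y₁)² + (z₂-z₁)²]
  = √[(-7)² + 8² + (-1)²]
  = √[49 + 64 + 1]
  = √114
  ≈ 10.68

10.68


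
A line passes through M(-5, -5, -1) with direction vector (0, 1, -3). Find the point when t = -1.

P(t) = M + t·d
  = (-5 + 0·(-1), -5 + 1·(-1), -1 + (-3)·(-1))
  = (-5 + 0, -5 - 1, -1 + 3)
  = (-5, -6, 2)

(-5, -6, 2)


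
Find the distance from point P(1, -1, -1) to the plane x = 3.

distance = |a·x₀ + b·y₀ + c·z₀ - d| / √(a² + b² + c²)
  = |1·1 + 0·(-1) + 0·(-1) - 3| / √(1² + 0² + 0²)
  = |1 + 0 + 0 - 3| / √(1 + 0 + 0)
  = |-2| / √1
  = 2 / 1
  ≈ 2

2


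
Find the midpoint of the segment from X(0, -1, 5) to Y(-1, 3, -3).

M = ((x₁+x₂)/2, (y₁+y₂)/2, (z₁+z₂)/2)
  = ((0 - 1)/2, (-1 + 3)/2, (5 - 3)/2)
  = (-1/2, 2/2, 2/2)
  = (-0.5, 1, 1)

(-0.5, 1, 1)


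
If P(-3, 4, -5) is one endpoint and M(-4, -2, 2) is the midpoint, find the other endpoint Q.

Q = 2M - P
  = (2·(-4) - (-3), 2·(-2) - 4, 2·2 - (-5))
  = (-8 + 3, -4 - 4, 4 + 5)
  = (-5, -8, 9)

(-5, -8, 9)


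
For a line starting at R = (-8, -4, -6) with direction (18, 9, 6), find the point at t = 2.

P(t) = R + t·d
  = (-8 + 18·2, -4 + 9·2, -6 + 6·2)
  = (-8 + 36, -4 + 18, -6 + 12)
  = (28, 14, 6)

(28, 14, 6)


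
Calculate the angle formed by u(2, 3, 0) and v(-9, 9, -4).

u·v = 2·(-9) + 3·9 + 0·(-4) = -18 + 27 + 0 = 9
|u| = √(2² + 3² + 0²) = √13 ≈ 3.606
|v| = √((-9)² + 9² + (-4)²) = √178 ≈ 13.34
cos θ = (u·v)/(|u||v|) = 9/(3.606·13.34) ≈ 0.1871
θ = arccos(0.1871) ≈ 79.22°

79.22°


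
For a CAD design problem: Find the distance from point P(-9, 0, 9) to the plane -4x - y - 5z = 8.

distance = |a·x₀ + b·y₀ + c·z₀ - d| / √(a² + b² + c²)
  = |(-4)·(-9) + (-1)·0 + (-5)·9 - 8| / √((-4)² + (-1)² + (-5)²)
  = |36 + 0 - 45 - 8| / √(16 + 1 + 25)
  = |-17| / √42
  = 17 / 6.481
  ≈ 2.623

2.623


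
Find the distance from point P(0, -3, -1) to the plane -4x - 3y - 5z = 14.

distance = |a·x₀ + b·y₀ + c·z₀ - d| / √(a² + b² + c²)
  = |(-4)·0 + (-3)·(-3) + (-5)·(-1) - 14| / √((-4)² + (-3)² + (-5)²)
  = |0 + 9 + 5 - 14| / √(16 + 9 + 25)
  = |0| / √50
  = 0 / 7.071
  ≈ 0

0


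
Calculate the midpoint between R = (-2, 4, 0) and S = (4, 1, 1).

M = ((x₁+x₂)/2, (y₁+y₂)/2, (z₁+z₂)/2)
  = ((-2 + 4)/2, (4 + 1)/2, (0 + 1)/2)
  = (2/2, 5/2, 1/2)
  = (1, 2.5, 0.5)

(1, 2.5, 0.5)


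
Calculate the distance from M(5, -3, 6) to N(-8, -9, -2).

d = √[(x₂-x₁)² + (y₂-y₁)² + (z₂-z₁)²]
  = √[(-13)² + (-6)² + (-8)²]
  = √[169 + 36 + 64]
  = √269
  ≈ 16.4

16.4


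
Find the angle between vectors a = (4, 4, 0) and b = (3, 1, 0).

a·b = 4·3 + 4·1 + 0·0 = 12 + 4 + 0 = 16
|a| = √(4² + 4² + 0²) = √32 ≈ 5.657
|b| = √(3² + 1² + 0²) = √10 ≈ 3.162
cos θ = (a·b)/(|a||b|) = 16/(5.657·3.162) ≈ 0.8944
θ = arccos(0.8944) ≈ 26.57°

26.57°


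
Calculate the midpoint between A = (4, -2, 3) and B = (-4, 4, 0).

M = ((x₁+x₂)/2, (y₁+y₂)/2, (z₁+z₂)/2)
  = ((4 - 4)/2, (-2 + 4)/2, (3 + 0)/2)
  = (0/2, 2/2, 3/2)
  = (0, 1, 1.5)

(0, 1, 1.5)


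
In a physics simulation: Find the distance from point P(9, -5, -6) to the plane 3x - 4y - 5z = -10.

distance = |a·x₀ + b·y₀ + c·z₀ - d| / √(a² + b² + c²)
  = |3·9 + (-4)·(-5) + (-5)·(-6) - (-10)| / √(3² + (-4)² + (-5)²)
  = |27 + 20 + 30 + 10| / √(9 + 16 + 25)
  = |87| / √50
  = 87 / 7.071
  ≈ 12.3

12.3


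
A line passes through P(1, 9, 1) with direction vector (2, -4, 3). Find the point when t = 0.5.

P(t) = P + t·d
  = (1 + 2·0.5, 9 + (-4)·0.5, 1 + 3·0.5)
  = (1 + 1, 9 - 2, 1 + 1.5)
  = (2, 7, 2.5)

(2, 7, 2.5)


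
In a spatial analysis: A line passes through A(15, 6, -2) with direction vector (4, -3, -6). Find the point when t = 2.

P(t) = A + t·d
  = (15 + 4·2, 6 + (-3)·2, -2 + (-6)·2)
  = (15 + 8, 6 - 6, -2 - 12)
  = (23, 0, -14)

(23, 0, -14)


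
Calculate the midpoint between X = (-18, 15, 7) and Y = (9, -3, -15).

M = ((x₁+x₂)/2, (y₁+y₂)/2, (z₁+z₂)/2)
  = ((-18 + 9)/2, (15 - 3)/2, (7 - 15)/2)
  = (-9/2, 12/2, -8/2)
  = (-4.5, 6, -4)

(-4.5, 6, -4)


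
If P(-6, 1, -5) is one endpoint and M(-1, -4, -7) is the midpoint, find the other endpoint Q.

Q = 2M - P
  = (2·(-1) - (-6), 2·(-4) - 1, 2·(-7) - (-5))
  = (-2 + 6, -8 - 1, -14 + 5)
  = (4, -9, -9)

(4, -9, -9)


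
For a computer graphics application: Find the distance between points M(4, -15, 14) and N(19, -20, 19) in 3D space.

d = √[(x₂-x₁)² + (y₂-y₁)² + (z₂-z₁)²]
  = √[15² + (-5)² + 5²]
  = √[225 + 25 + 25]
  = √275
  ≈ 16.58

16.58


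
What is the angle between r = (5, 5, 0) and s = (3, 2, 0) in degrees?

r·s = 5·3 + 5·2 + 0·0 = 15 + 10 + 0 = 25
|r| = √(5² + 5² + 0²) = √50 ≈ 7.071
|s| = √(3² + 2² + 0²) = √13 ≈ 3.606
cos θ = (r·s)/(|r||s|) = 25/(7.071·3.606) ≈ 0.9806
θ = arccos(0.9806) ≈ 11.31°

11.31°


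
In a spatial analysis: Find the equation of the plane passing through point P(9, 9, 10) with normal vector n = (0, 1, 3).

The plane through P with normal n = (a, b, c) satisfies n·(r - P) = 0,
i.e. ax + by + cz = a·x₀ + b·y₀ + c·z₀.
d = 0·9 + 1·9 + 3·10
  = 0 + 9 + 30
  = 39
Equation: y + 3z = 39

y + 3z = 39


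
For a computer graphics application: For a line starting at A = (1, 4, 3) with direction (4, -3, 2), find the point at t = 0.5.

P(t) = A + t·d
  = (1 + 4·0.5, 4 + (-3)·0.5, 3 + 2·0.5)
  = (1 + 2, 4 - 1.5, 3 + 1)
  = (3, 2.5, 4)

(3, 2.5, 4)


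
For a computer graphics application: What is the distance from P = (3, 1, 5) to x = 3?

distance = |a·x₀ + b·y₀ + c·z₀ - d| / √(a² + b² + c²)
  = |1·3 + 0·1 + 0·5 - 3| / √(1² + 0² + 0²)
  = |3 + 0 + 0 - 3| / √(1 + 0 + 0)
  = |0| / √1
  = 0 / 1
  ≈ 0

0


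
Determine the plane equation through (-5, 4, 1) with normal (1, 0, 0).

The plane through P with normal n = (a, b, c) satisfies n·(r - P) = 0,
i.e. ax + by + cz = a·x₀ + b·y₀ + c·z₀.
d = 1·(-5) + 0·4 + 0·1
  = -5 + 0 + 0
  = -5
Equation: x = -5

x = -5


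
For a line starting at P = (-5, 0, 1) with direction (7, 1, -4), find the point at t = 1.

P(t) = P + t·d
  = (-5 + 7·1, 0 + 1·1, 1 + (-4)·1)
  = (-5 + 7, 0 + 1, 1 - 4)
  = (2, 1, -3)

(2, 1, -3)


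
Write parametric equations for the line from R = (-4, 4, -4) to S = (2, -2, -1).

Direction vector d = S - R = (2 + 4, -2 - 4, -1 + 4) = (6, -6, 3)
Parametric form r = R + t·d:
x = -4 + 6t, y = 4 - 6t, z = -4 + 3t

x = -4 + 6t, y = 4 - 6t, z = -4 + 3t


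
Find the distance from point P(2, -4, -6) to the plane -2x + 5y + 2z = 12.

distance = |a·x₀ + b·y₀ + c·z₀ - d| / √(a² + b² + c²)
  = |(-2)·2 + 5·(-4) + 2·(-6) - 12| / √((-2)² + 5² + 2²)
  = |-4 - 20 - 12 - 12| / √(4 + 25 + 4)
  = |-48| / √33
  = 48 / 5.745
  ≈ 8.356

8.356


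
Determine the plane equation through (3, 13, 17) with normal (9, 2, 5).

The plane through P with normal n = (a, b, c) satisfies n·(r - P) = 0,
i.e. ax + by + cz = a·x₀ + b·y₀ + c·z₀.
d = 9·3 + 2·13 + 5·17
  = 27 + 26 + 85
  = 138
Equation: 9x + 2y + 5z = 138

9x + 2y + 5z = 138


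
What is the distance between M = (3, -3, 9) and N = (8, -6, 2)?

d = √[(x₂-x₁)² + (y₂-y₁)² + (z₂-z₁)²]
  = √[5² + (-3)² + (-7)²]
  = √[25 + 9 + 49]
  = √83
  ≈ 9.11

9.11


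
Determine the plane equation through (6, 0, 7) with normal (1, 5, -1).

The plane through P with normal n = (a, b, c) satisfies n·(r - P) = 0,
i.e. ax + by + cz = a·x₀ + b·y₀ + c·z₀.
d = 1·6 + 5·0 + (-1)·7
  = 6 + 0 - 7
  = -1
Equation: x + 5y - z = -1

x + 5y - z = -1


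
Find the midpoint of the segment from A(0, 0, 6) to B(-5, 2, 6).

M = ((x₁+x₂)/2, (y₁+y₂)/2, (z₁+z₂)/2)
  = ((0 - 5)/2, (0 + 2)/2, (6 + 6)/2)
  = (-5/2, 2/2, 12/2)
  = (-2.5, 1, 6)

(-2.5, 1, 6)


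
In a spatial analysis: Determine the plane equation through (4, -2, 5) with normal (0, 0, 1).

The plane through P with normal n = (a, b, c) satisfies n·(r - P) = 0,
i.e. ax + by + cz = a·x₀ + b·y₀ + c·z₀.
d = 0·4 + 0·(-2) + 1·5
  = 0 + 0 + 5
  = 5
Equation: z = 5

z = 5


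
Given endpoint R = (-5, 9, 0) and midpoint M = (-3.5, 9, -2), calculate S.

S = 2M - R
  = (2·(-3.5) - (-5), 2·9 - 9, 2·(-2) - 0)
  = (-7 + 5, 18 - 9, -4 + 0)
  = (-2, 9, -4)

(-2, 9, -4)


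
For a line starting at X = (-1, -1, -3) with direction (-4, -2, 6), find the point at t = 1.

P(t) = X + t·d
  = (-1 + (-4)·1, -1 + (-2)·1, -3 + 6·1)
  = (-1 - 4, -1 - 2, -3 + 6)
  = (-5, -3, 3)

(-5, -3, 3)


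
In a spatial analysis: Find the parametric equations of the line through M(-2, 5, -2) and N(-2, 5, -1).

Direction vector d = N - M = (-2 + 2, 5 - 5, -1 + 2) = (0, 0, 1)
Parametric form r = M + t·d:
x = -2, y = 5, z = -2 + t

x = -2, y = 5, z = -2 + t


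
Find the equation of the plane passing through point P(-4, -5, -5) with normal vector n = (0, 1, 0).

The plane through P with normal n = (a, b, c) satisfies n·(r - P) = 0,
i.e. ax + by + cz = a·x₀ + b·y₀ + c·z₀.
d = 0·(-4) + 1·(-5) + 0·(-5)
  = 0 - 5 + 0
  = -5
Equation: y = -5

y = -5


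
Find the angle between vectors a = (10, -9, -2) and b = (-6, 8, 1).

a·b = 10·(-6) + (-9)·8 + (-2)·1 = -60 - 72 - 2 = -134
|a| = √(10² + (-9)² + (-2)²) = √185 ≈ 13.6
|b| = √((-6)² + 8² + 1²) = √101 ≈ 10.05
cos θ = (a·b)/(|a||b|) = -134/(13.6·10.05) ≈ -0.9803
θ = arccos(-0.9803) ≈ 168.6°

168.6°


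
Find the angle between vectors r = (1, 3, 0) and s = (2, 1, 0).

r·s = 1·2 + 3·1 + 0·0 = 2 + 3 + 0 = 5
|r| = √(1² + 3² + 0²) = √10 ≈ 3.162
|s| = √(2² + 1² + 0²) = √5 ≈ 2.236
cos θ = (r·s)/(|r||s|) = 5/(3.162·2.236) ≈ 0.7071
θ = arccos(0.7071) ≈ 45°

45°


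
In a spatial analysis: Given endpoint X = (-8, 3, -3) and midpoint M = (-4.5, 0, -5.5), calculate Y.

Y = 2M - X
  = (2·(-4.5) - (-8), 2·0 - 3, 2·(-5.5) - (-3))
  = (-9 + 8, 0 - 3, -11 + 3)
  = (-1, -3, -8)

(-1, -3, -8)


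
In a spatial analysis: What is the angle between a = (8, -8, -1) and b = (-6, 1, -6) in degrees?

a·b = 8·(-6) + (-8)·1 + (-1)·(-6) = -48 - 8 + 6 = -50
|a| = √(8² + (-8)² + (-1)²) = √129 ≈ 11.36
|b| = √((-6)² + 1² + (-6)²) = √73 ≈ 8.544
cos θ = (a·b)/(|a||b|) = -50/(11.36·8.544) ≈ -0.5152
θ = arccos(-0.5152) ≈ 121°

121°


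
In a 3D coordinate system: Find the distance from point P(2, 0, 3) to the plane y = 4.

distance = |a·x₀ + b·y₀ + c·z₀ - d| / √(a² + b² + c²)
  = |0·2 + 1·0 + 0·3 - 4| / √(0² + 1² + 0²)
  = |0 + 0 + 0 - 4| / √(0 + 1 + 0)
  = |-4| / √1
  = 4 / 1
  ≈ 4

4


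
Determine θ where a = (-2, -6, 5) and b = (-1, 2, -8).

a·b = (-2)·(-1) + (-6)·2 + 5·(-8) = 2 - 12 - 40 = -50
|a| = √((-2)² + (-6)² + 5²) = √65 ≈ 8.062
|b| = √((-1)² + 2² + (-8)²) = √69 ≈ 8.307
cos θ = (a·b)/(|a||b|) = -50/(8.062·8.307) ≈ -0.7466
θ = arccos(-0.7466) ≈ 138.3°

138.3°


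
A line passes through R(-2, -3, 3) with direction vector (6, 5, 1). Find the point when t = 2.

P(t) = R + t·d
  = (-2 + 6·2, -3 + 5·2, 3 + 1·2)
  = (-2 + 12, -3 + 10, 3 + 2)
  = (10, 7, 5)

(10, 7, 5)


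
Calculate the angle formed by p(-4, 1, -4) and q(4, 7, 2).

p·q = (-4)·4 + 1·7 + (-4)·2 = -16 + 7 - 8 = -17
|p| = √((-4)² + 1² + (-4)²) = √33 ≈ 5.745
|q| = √(4² + 7² + 2²) = √69 ≈ 8.307
cos θ = (p·q)/(|p||q|) = -17/(5.745·8.307) ≈ -0.3563
θ = arccos(-0.3563) ≈ 110.9°

110.9°


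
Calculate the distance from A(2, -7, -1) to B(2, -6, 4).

d = √[(x₂-x₁)² + (y₂-y₁)² + (z₂-z₁)²]
  = √[0² + 1² + 5²]
  = √[0 + 1 + 25]
  = √26
  ≈ 5.099

5.099


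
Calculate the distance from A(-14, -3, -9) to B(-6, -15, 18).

d = √[(x₂-x₁)² + (y₂-y₁)² + (z₂-z₁)²]
  = √[8² + (-12)² + 27²]
  = √[64 + 144 + 729]
  = √937
  ≈ 30.61

30.61


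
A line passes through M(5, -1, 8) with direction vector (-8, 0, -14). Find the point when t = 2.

P(t) = M + t·d
  = (5 + (-8)·2, -1 + 0·2, 8 + (-14)·2)
  = (5 - 16, -1 + 0, 8 - 28)
  = (-11, -1, -20)

(-11, -1, -20)


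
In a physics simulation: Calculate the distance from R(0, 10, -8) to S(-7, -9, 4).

d = √[(x₂-x₁)² + (y₂-y₁)² + (z₂-z₁)²]
  = √[(-7)² + (-19)² + 12²]
  = √[49 + 361 + 144]
  = √554
  ≈ 23.54

23.54


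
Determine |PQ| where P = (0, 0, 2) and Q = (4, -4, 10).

d = √[(x₂-x₁)² + (y₂-y₁)² + (z₂-z₁)²]
  = √[4² + (-4)² + 8²]
  = √[16 + 16 + 64]
  = √96
  ≈ 9.798

9.798


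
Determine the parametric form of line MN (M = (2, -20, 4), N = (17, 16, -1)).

Direction vector d = N - M = (17 - 2, 16 + 20, -1 - 4) = (15, 36, -5)
Parametric form r = M + t·d:
x = 2 + 15t, y = -20 + 36t, z = 4 - 5t

x = 2 + 15t, y = -20 + 36t, z = 4 - 5t


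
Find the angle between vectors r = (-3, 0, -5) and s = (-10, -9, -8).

r·s = (-3)·(-10) + 0·(-9) + (-5)·(-8) = 30 + 0 + 40 = 70
|r| = √((-3)² + 0² + (-5)²) = √34 ≈ 5.831
|s| = √((-10)² + (-9)² + (-8)²) = √245 ≈ 15.65
cos θ = (r·s)/(|r||s|) = 70/(5.831·15.65) ≈ 0.767
θ = arccos(0.767) ≈ 39.92°

39.92°


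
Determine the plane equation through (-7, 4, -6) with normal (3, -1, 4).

The plane through P with normal n = (a, b, c) satisfies n·(r - P) = 0,
i.e. ax + by + cz = a·x₀ + b·y₀ + c·z₀.
d = 3·(-7) + (-1)·4 + 4·(-6)
  = -21 - 4 - 24
  = -49
Equation: 3x - y + 4z = -49

3x - y + 4z = -49


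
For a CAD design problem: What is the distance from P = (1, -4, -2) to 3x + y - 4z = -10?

distance = |a·x₀ + b·y₀ + c·z₀ - d| / √(a² + b² + c²)
  = |3·1 + 1·(-4) + (-4)·(-2) - (-10)| / √(3² + 1² + (-4)²)
  = |3 - 4 + 8 + 10| / √(9 + 1 + 16)
  = |17| / √26
  = 17 / 5.099
  ≈ 3.334

3.334


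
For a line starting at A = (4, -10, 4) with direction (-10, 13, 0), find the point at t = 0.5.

P(t) = A + t·d
  = (4 + (-10)·0.5, -10 + 13·0.5, 4 + 0·0.5)
  = (4 - 5, -10 + 6.5, 4 + 0)
  = (-1, -3.5, 4)

(-1, -3.5, 4)


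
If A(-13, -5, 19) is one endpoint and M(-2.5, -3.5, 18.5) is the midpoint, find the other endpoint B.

B = 2M - A
  = (2·(-2.5) - (-13), 2·(-3.5) - (-5), 2·18.5 - 19)
  = (-5 + 13, -7 + 5, 37 - 19)
  = (8, -2, 18)

(8, -2, 18)


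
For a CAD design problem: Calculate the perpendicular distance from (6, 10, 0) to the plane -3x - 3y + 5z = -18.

distance = |a·x₀ + b·y₀ + c·z₀ - d| / √(a² + b² + c²)
  = |(-3)·6 + (-3)·10 + 5·0 - (-18)| / √((-3)² + (-3)² + 5²)
  = |-18 - 30 + 0 + 18| / √(9 + 9 + 25)
  = |-30| / √43
  = 30 / 6.557
  ≈ 4.575

4.575


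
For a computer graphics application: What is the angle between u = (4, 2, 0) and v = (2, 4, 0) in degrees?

u·v = 4·2 + 2·4 + 0·0 = 8 + 8 + 0 = 16
|u| = √(4² + 2² + 0²) = √20 ≈ 4.472
|v| = √(2² + 4² + 0²) = √20 ≈ 4.472
cos θ = (u·v)/(|u||v|) = 16/(4.472·4.472) ≈ 0.8
θ = arccos(0.8) ≈ 36.87°

36.87°


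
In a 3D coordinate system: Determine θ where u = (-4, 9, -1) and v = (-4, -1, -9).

u·v = (-4)·(-4) + 9·(-1) + (-1)·(-9) = 16 - 9 + 9 = 16
|u| = √((-4)² + 9² + (-1)²) = √98 ≈ 9.899
|v| = √((-4)² + (-1)² + (-9)²) = √98 ≈ 9.899
cos θ = (u·v)/(|u||v|) = 16/(9.899·9.899) ≈ 0.1633
θ = arccos(0.1633) ≈ 80.6°

80.6°


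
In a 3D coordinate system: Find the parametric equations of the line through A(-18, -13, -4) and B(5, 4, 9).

Direction vector d = B - A = (5 + 18, 4 + 13, 9 + 4) = (23, 17, 13)
Parametric form r = A + t·d:
x = -18 + 23t, y = -13 + 17t, z = -4 + 13t

x = -18 + 23t, y = -13 + 17t, z = -4 + 13t


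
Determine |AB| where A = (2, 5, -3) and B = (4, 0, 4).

d = √[(x₂-x₁)² + (y₂-y₁)² + (z₂-z₁)²]
  = √[2² + (-5)² + 7²]
  = √[4 + 25 + 49]
  = √78
  ≈ 8.832

8.832


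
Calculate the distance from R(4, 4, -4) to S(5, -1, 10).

d = √[(x₂-x₁)² + (y₂-y₁)² + (z₂-z₁)²]
  = √[1² + (-5)² + 14²]
  = √[1 + 25 + 196]
  = √222
  ≈ 14.9

14.9


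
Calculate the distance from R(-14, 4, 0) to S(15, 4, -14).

d = √[(x₂-x₁)² + (y₂-y₁)² + (z₂-z₁)²]
  = √[29² + 0² + (-14)²]
  = √[841 + 0 + 196]
  = √1037
  ≈ 32.2

32.2


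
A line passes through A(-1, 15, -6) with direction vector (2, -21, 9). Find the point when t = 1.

P(t) = A + t·d
  = (-1 + 2·1, 15 + (-21)·1, -6 + 9·1)
  = (-1 + 2, 15 - 21, -6 + 9)
  = (1, -6, 3)

(1, -6, 3)


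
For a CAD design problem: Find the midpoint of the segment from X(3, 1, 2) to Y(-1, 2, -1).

M = ((x₁+x₂)/2, (y₁+y₂)/2, (z₁+z₂)/2)
  = ((3 - 1)/2, (1 + 2)/2, (2 - 1)/2)
  = (2/2, 3/2, 1/2)
  = (1, 1.5, 0.5)

(1, 1.5, 0.5)


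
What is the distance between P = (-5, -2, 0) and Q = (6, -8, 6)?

d = √[(x₂-x₁)² + (y₂-y₁)² + (z₂-z₁)²]
  = √[11² + (-6)² + 6²]
  = √[121 + 36 + 36]
  = √193
  ≈ 13.89

13.89


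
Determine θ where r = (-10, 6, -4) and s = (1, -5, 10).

r·s = (-10)·1 + 6·(-5) + (-4)·10 = -10 - 30 - 40 = -80
|r| = √((-10)² + 6² + (-4)²) = √152 ≈ 12.33
|s| = √(1² + (-5)² + 10²) = √126 ≈ 11.22
cos θ = (r·s)/(|r||s|) = -80/(12.33·11.22) ≈ -0.5781
θ = arccos(-0.5781) ≈ 125.3°

125.3°


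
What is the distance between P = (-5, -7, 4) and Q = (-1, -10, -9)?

d = √[(x₂-x₁)² + (y₂-y₁)² + (z₂-z₁)²]
  = √[4² + (-3)² + (-13)²]
  = √[16 + 9 + 169]
  = √194
  ≈ 13.93

13.93


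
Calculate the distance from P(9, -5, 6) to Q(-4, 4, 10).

d = √[(x₂-x₁)² + (y₂-y₁)² + (z₂-z₁)²]
  = √[(-13)² + 9² + 4²]
  = √[169 + 81 + 16]
  = √266
  ≈ 16.31

16.31


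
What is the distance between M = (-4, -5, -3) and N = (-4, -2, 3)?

d = √[(x₂-x₁)² + (y₂-y₁)² + (z₂-z₁)²]
  = √[0² + 3² + 6²]
  = √[0 + 9 + 36]
  = √45
  ≈ 6.708

6.708


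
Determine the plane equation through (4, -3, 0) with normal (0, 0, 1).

The plane through P with normal n = (a, b, c) satisfies n·(r - P) = 0,
i.e. ax + by + cz = a·x₀ + b·y₀ + c·z₀.
d = 0·4 + 0·(-3) + 1·0
  = 0 + 0 + 0
  = 0
Equation: z = 0

z = 0


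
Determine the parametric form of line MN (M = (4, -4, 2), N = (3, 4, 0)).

Direction vector d = N - M = (3 - 4, 4 + 4, 0 - 2) = (-1, 8, -2)
Parametric form r = M + t·d:
x = 4 - t, y = -4 + 8t, z = 2 - 2t

x = 4 - t, y = -4 + 8t, z = 2 - 2t


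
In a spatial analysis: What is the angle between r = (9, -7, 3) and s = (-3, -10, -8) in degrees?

r·s = 9·(-3) + (-7)·(-10) + 3·(-8) = -27 + 70 - 24 = 19
|r| = √(9² + (-7)² + 3²) = √139 ≈ 11.79
|s| = √((-3)² + (-10)² + (-8)²) = √173 ≈ 13.15
cos θ = (r·s)/(|r||s|) = 19/(11.79·13.15) ≈ 0.1225
θ = arccos(0.1225) ≈ 82.96°

82.96°


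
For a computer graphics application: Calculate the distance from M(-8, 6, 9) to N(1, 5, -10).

d = √[(x₂-x₁)² + (y₂-y₁)² + (z₂-z₁)²]
  = √[9² + (-1)² + (-19)²]
  = √[81 + 1 + 361]
  = √443
  ≈ 21.05

21.05


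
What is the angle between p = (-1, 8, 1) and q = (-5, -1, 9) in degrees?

p·q = (-1)·(-5) + 8·(-1) + 1·9 = 5 - 8 + 9 = 6
|p| = √((-1)² + 8² + 1²) = √66 ≈ 8.124
|q| = √((-5)² + (-1)² + 9²) = √107 ≈ 10.34
cos θ = (p·q)/(|p||q|) = 6/(8.124·10.34) ≈ 0.0714
θ = arccos(0.0714) ≈ 85.91°

85.91°


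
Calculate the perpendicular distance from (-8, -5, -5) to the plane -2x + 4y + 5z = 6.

distance = |a·x₀ + b·y₀ + c·z₀ - d| / √(a² + b² + c²)
  = |(-2)·(-8) + 4·(-5) + 5·(-5) - 6| / √((-2)² + 4² + 5²)
  = |16 - 20 - 25 - 6| / √(4 + 16 + 25)
  = |-35| / √45
  = 35 / 6.708
  ≈ 5.217

5.217


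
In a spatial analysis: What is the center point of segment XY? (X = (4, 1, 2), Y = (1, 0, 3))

M = ((x₁+x₂)/2, (y₁+y₂)/2, (z₁+z₂)/2)
  = ((4 + 1)/2, (1 + 0)/2, (2 + 3)/2)
  = (5/2, 1/2, 5/2)
  = (2.5, 0.5, 2.5)

(2.5, 0.5, 2.5)


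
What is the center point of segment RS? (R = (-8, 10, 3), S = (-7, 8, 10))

M = ((x₁+x₂)/2, (y₁+y₂)/2, (z₁+z₂)/2)
  = ((-8 - 7)/2, (10 + 8)/2, (3 + 10)/2)
  = (-15/2, 18/2, 13/2)
  = (-7.5, 9, 6.5)

(-7.5, 9, 6.5)


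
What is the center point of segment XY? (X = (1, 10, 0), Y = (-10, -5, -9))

M = ((x₁+x₂)/2, (y₁+y₂)/2, (z₁+z₂)/2)
  = ((1 - 10)/2, (10 - 5)/2, (0 - 9)/2)
  = (-9/2, 5/2, -9/2)
  = (-4.5, 2.5, -4.5)

(-4.5, 2.5, -4.5)


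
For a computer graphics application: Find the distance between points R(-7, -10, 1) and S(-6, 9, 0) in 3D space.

d = √[(x₂-x₁)² + (y₂-y₁)² + (z₂-z₁)²]
  = √[1² + 19² + (-1)²]
  = √[1 + 361 + 1]
  = √363
  ≈ 19.05

19.05


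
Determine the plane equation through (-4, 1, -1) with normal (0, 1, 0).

The plane through P with normal n = (a, b, c) satisfies n·(r - P) = 0,
i.e. ax + by + cz = a·x₀ + b·y₀ + c·z₀.
d = 0·(-4) + 1·1 + 0·(-1)
  = 0 + 1 + 0
  = 1
Equation: y = 1

y = 1


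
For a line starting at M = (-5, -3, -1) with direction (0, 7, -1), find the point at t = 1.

P(t) = M + t·d
  = (-5 + 0·1, -3 + 7·1, -1 + (-1)·1)
  = (-5 + 0, -3 + 7, -1 - 1)
  = (-5, 4, -2)

(-5, 4, -2)


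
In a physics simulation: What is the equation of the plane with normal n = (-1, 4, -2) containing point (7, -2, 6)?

The plane through P with normal n = (a, b, c) satisfies n·(r - P) = 0,
i.e. ax + by + cz = a·x₀ + b·y₀ + c·z₀.
d = (-1)·7 + 4·(-2) + (-2)·6
  = -7 - 8 - 12
  = -27
Equation: -x + 4y - 2z = -27

-x + 4y - 2z = -27


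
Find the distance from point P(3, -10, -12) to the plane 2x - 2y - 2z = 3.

distance = |a·x₀ + b·y₀ + c·z₀ - d| / √(a² + b² + c²)
  = |2·3 + (-2)·(-10) + (-2)·(-12) - 3| / √(2² + (-2)² + (-2)²)
  = |6 + 20 + 24 - 3| / √(4 + 4 + 4)
  = |47| / √12
  = 47 / 3.464
  ≈ 13.57

13.57


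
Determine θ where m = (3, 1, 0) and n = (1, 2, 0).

m·n = 3·1 + 1·2 + 0·0 = 3 + 2 + 0 = 5
|m| = √(3² + 1² + 0²) = √10 ≈ 3.162
|n| = √(1² + 2² + 0²) = √5 ≈ 2.236
cos θ = (m·n)/(|m||n|) = 5/(3.162·2.236) ≈ 0.7071
θ = arccos(0.7071) ≈ 45°

45°


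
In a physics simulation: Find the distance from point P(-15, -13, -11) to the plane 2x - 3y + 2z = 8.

distance = |a·x₀ + b·y₀ + c·z₀ - d| / √(a² + b² + c²)
  = |2·(-15) + (-3)·(-13) + 2·(-11) - 8| / √(2² + (-3)² + 2²)
  = |-30 + 39 - 22 - 8| / √(4 + 9 + 4)
  = |-21| / √17
  = 21 / 4.123
  ≈ 5.093

5.093


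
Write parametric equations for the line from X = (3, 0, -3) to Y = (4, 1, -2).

Direction vector d = Y - X = (4 - 3, 1 + 0, -2 + 3) = (1, 1, 1)
Parametric form r = X + t·d:
x = 3 + t, y = 0 + t, z = -3 + t

x = 3 + t, y = 0 + t, z = -3 + t


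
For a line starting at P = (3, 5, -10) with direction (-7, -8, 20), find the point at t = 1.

P(t) = P + t·d
  = (3 + (-7)·1, 5 + (-8)·1, -10 + 20·1)
  = (3 - 7, 5 - 8, -10 + 20)
  = (-4, -3, 10)

(-4, -3, 10)


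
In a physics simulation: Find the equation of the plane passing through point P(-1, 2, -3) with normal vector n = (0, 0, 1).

The plane through P with normal n = (a, b, c) satisfies n·(r - P) = 0,
i.e. ax + by + cz = a·x₀ + b·y₀ + c·z₀.
d = 0·(-1) + 0·2 + 1·(-3)
  = 0 + 0 - 3
  = -3
Equation: z = -3

z = -3


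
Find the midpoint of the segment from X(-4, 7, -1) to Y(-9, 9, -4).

M = ((x₁+x₂)/2, (y₁+y₂)/2, (z₁+z₂)/2)
  = ((-4 - 9)/2, (7 + 9)/2, (-1 - 4)/2)
  = (-13/2, 16/2, -5/2)
  = (-6.5, 8, -2.5)

(-6.5, 8, -2.5)


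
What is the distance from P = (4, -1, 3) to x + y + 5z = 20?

distance = |a·x₀ + b·y₀ + c·z₀ - d| / √(a² + b² + c²)
  = |1·4 + 1·(-1) + 5·3 - 20| / √(1² + 1² + 5²)
  = |4 - 1 + 15 - 20| / √(1 + 1 + 25)
  = |-2| / √27
  = 2 / 5.196
  ≈ 0.3849

0.3849


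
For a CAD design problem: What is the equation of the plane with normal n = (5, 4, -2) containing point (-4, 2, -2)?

The plane through P with normal n = (a, b, c) satisfies n·(r - P) = 0,
i.e. ax + by + cz = a·x₀ + b·y₀ + c·z₀.
d = 5·(-4) + 4·2 + (-2)·(-2)
  = -20 + 8 + 4
  = -8
Equation: 5x + 4y - 2z = -8

5x + 4y - 2z = -8


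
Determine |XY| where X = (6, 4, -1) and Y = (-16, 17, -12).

d = √[(x₂-x₁)² + (y₂-y₁)² + (z₂-z₁)²]
  = √[(-22)² + 13² + (-11)²]
  = √[484 + 169 + 121]
  = √774
  ≈ 27.82

27.82


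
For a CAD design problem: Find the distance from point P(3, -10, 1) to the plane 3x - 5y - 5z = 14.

distance = |a·x₀ + b·y₀ + c·z₀ - d| / √(a² + b² + c²)
  = |3·3 + (-5)·(-10) + (-5)·1 - 14| / √(3² + (-5)² + (-5)²)
  = |9 + 50 - 5 - 14| / √(9 + 25 + 25)
  = |40| / √59
  = 40 / 7.681
  ≈ 5.208

5.208


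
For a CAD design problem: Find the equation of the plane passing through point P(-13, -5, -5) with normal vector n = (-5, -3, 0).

The plane through P with normal n = (a, b, c) satisfies n·(r - P) = 0,
i.e. ax + by + cz = a·x₀ + b·y₀ + c·z₀.
d = (-5)·(-13) + (-3)·(-5) + 0·(-5)
  = 65 + 15 + 0
  = 80
Equation: -5x - 3y = 80

-5x - 3y = 80
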